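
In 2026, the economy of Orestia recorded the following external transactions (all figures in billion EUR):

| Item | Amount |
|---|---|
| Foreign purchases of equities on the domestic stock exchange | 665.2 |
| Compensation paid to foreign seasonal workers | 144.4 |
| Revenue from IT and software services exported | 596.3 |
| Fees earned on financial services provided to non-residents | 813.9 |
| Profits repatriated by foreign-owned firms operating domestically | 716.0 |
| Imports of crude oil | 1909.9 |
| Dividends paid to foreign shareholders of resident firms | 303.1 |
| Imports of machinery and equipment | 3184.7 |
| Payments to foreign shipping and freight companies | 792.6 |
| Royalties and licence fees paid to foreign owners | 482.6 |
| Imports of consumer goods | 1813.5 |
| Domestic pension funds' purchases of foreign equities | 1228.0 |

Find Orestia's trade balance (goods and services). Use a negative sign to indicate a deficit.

-6773.1

Goods: -1909.9 - 1813.5 - 3184.7 = -6908.1
Services: -792.6 + 813.9 + 596.3 - 482.6 = 135.0
Trade balance = -6908.1 + 135.0 = -6773.1
(Excluded from the trade balance — financial account: foreign purchases of equities on the domestic stock exchange 665.2, domestic pension funds' purchases of foreign equities 1228.0; primary income: compensation paid to foreign seasonal workers 144.4, profits repatriated by foreign-owned firms operating domestically 716.0, dividends paid to foreign shareholders of resident firms 303.1.)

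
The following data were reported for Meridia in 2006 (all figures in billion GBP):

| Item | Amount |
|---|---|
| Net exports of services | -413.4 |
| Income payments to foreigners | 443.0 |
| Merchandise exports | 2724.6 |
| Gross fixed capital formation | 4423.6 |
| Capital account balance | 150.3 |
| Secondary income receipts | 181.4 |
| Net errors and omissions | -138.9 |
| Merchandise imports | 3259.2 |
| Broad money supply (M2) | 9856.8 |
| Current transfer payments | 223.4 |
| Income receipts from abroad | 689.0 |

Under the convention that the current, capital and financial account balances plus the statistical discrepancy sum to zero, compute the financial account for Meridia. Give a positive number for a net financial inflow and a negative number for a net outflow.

Goods balance = 2724.6 - 3259.2 = -534.6
Services balance = -413.4
Trade balance (goods + services) = -534.6 + (-413.4) = -948.0
Net primary income = 689.0 - 443.0 = 246.0
Net secondary income = 181.4 - 223.4 = -42.0
Current account = -948.0 + 246.0 + (-42.0) = -744.0
Financial account = -(-744.0 + 150.3 + (-138.9)) = 732.6

732.6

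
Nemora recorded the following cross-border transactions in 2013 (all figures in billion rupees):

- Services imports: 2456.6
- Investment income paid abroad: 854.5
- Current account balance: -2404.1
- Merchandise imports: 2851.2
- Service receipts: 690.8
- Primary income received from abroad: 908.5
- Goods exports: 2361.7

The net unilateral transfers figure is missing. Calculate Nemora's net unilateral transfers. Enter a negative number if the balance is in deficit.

-202.8

Current account = goods balance + services balance + net primary income + net secondary income
Sum of the known components = -2201.3
Net unilateral transfers = CA - (known components) = -2404.1 - (-2201.3) = -202.8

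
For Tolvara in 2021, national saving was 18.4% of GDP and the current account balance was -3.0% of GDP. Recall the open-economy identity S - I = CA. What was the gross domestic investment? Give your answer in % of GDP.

21.4

S - I = CA (net lending to the rest of the world).
I = S - CA = 18.4 - (-3.0) = 21.4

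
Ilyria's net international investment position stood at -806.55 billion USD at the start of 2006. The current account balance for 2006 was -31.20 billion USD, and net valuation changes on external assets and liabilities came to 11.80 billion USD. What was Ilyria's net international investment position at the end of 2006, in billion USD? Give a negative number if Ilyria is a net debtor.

Change in NIIP = current account + net valuation change = -31.20 + 11.80 = -19.40
End-of-year NIIP = -806.55 + (-19.40) = -825.95

-825.95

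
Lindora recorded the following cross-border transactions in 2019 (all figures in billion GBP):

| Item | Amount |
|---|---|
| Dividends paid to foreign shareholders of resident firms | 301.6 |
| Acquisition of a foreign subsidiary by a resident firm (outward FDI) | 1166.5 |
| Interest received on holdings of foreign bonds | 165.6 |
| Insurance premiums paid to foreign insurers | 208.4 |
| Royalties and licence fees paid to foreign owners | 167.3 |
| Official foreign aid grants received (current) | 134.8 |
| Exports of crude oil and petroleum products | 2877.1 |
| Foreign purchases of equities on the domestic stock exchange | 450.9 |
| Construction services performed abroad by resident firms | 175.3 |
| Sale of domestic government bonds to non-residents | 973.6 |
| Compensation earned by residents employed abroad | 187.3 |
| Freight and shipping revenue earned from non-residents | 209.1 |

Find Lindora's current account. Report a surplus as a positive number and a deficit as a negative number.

3071.9

Goods: 2877.1
Services: 209.1 - 208.4 + 175.3 - 167.3 = 8.7
Primary income: 165.6 - 301.6 + 187.3 = 51.3
Secondary income: 134.8
Current account = 2877.1 + 8.7 + 51.3 + 134.8 = 3071.9
(Excluded from the current account — financial account: acquisition of a foreign subsidiary by a resident firm (outward FDI) 1166.5, foreign purchases of equities on the domestic stock exchange 450.9, sale of domestic government bonds to non-residents 973.6.)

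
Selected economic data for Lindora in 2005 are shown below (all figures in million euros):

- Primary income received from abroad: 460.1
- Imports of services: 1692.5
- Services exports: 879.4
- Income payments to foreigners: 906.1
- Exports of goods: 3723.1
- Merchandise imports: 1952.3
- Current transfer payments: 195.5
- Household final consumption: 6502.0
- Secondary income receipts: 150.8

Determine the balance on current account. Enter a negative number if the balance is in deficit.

467.0

Goods balance = 3723.1 - 1952.3 = 1770.8
Services balance = 879.4 - 1692.5 = -813.1
Trade balance (goods + services) = 1770.8 + (-813.1) = 957.7
Net primary income = 460.1 - 906.1 = -446.0
Net secondary income = 150.8 - 195.5 = -44.7
Current account = 957.7 + (-446.0) + (-44.7) = 467.0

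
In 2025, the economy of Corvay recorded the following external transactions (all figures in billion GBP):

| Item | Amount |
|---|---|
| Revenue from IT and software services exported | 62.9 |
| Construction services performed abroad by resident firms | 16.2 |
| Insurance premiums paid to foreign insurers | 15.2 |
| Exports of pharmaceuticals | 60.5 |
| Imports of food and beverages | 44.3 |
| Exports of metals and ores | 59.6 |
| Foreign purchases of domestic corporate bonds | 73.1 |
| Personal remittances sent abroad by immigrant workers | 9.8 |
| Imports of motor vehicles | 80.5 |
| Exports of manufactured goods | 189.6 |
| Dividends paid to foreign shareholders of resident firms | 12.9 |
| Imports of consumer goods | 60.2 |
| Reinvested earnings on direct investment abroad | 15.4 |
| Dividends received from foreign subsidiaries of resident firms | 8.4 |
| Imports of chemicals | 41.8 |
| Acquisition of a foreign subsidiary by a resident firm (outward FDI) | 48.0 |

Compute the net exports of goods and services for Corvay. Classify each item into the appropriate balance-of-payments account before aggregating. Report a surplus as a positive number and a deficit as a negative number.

146.8

Goods: 60.5 + 189.6 - 80.5 - 41.8 + 59.6 - 60.2 - 44.3 = 82.9
Services: 62.9 - 15.2 + 16.2 = 63.9
Trade balance = 82.9 + 63.9 = 146.8
(Excluded from the trade balance — financial account: foreign purchases of domestic corporate bonds 73.1, acquisition of a foreign subsidiary by a resident firm (outward FDI) 48.0; secondary income: personal remittances sent abroad by immigrant workers 9.8; primary income: dividends paid to foreign shareholders of resident firms 12.9, reinvested earnings on direct investment abroad 15.4, dividends received from foreign subsidiaries of resident firms 8.4.)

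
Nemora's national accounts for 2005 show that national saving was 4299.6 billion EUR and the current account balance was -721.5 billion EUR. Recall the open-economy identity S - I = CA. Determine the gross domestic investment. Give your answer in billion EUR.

I = S - CA = 4299.6 - (-721.5) = 5021.1

5021.1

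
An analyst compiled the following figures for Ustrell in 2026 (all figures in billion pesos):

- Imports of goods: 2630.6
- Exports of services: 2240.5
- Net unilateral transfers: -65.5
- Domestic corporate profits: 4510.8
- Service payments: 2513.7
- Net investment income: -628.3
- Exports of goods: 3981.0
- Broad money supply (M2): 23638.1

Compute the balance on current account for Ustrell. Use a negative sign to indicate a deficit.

383.4

Goods balance = 3981.0 - 2630.6 = 1350.4
Services balance = 2240.5 - 2513.7 = -273.2
Trade balance (goods + services) = 1350.4 + (-273.2) = 1077.2
Net primary income = -628.3
Net secondary income = -65.5
Current account = 1077.2 + (-628.3) + (-65.5) = 383.4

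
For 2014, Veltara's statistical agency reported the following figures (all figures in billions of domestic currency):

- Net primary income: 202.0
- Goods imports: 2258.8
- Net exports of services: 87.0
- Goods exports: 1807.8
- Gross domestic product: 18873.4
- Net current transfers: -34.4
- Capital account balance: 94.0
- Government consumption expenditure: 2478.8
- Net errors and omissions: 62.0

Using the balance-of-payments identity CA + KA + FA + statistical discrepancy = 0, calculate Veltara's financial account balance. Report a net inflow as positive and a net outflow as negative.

Goods balance = 1807.8 - 2258.8 = -451.0
Services balance = 87.0
Trade balance (goods + services) = -451.0 + 87.0 = -364.0
Net primary income = 202.0
Net secondary income = -34.4
Current account = -364.0 + 202.0 + (-34.4) = -196.4
Financial account = -(-196.4 + 94.0 + 62.0) = 40.4

40.4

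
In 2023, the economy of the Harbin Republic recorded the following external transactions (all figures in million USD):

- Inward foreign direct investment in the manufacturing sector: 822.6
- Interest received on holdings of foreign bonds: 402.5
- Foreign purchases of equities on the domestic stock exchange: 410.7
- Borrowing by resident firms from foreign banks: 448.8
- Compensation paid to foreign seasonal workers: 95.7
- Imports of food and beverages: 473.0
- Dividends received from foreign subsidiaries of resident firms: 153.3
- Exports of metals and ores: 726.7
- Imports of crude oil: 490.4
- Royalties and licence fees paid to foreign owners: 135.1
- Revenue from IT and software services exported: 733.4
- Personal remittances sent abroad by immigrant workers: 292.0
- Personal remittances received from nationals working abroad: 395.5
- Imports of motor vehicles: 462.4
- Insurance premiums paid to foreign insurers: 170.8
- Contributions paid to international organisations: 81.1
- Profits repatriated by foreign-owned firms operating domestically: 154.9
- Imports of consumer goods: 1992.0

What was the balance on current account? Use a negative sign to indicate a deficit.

Goods: -490.4 - 462.4 + 726.7 - 1992.0 - 473.0 = -2691.1
Services: 733.4 - 135.1 - 170.8 = 427.5
Primary income: -95.7 + 402.5 - 154.9 + 153.3 = 305.2
Secondary income: -292.0 - 81.1 + 395.5 = 22.4
Current account = (-2691.1) + 427.5 + 305.2 + 22.4 = -1936.0
(Excluded from the current account — financial account: inward foreign direct investment in the manufacturing sector 822.6, foreign purchases of equities on the domestic stock exchange 410.7, borrowing by resident firms from foreign banks 448.8.)

-1936.0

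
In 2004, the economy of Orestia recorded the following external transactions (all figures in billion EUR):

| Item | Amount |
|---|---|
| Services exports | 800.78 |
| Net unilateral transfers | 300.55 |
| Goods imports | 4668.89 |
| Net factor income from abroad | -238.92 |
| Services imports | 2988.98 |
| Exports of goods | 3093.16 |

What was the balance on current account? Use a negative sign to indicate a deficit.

Goods balance = 3093.16 - 4668.89 = -1575.73
Services balance = 800.78 - 2988.98 = -2188.20
Trade balance (goods + services) = -1575.73 + (-2188.20) = -3763.93
Net primary income = -238.92
Net secondary income = 300.55
Current account = -3763.93 + (-238.92) + 300.55 = -3702.30

-3702.30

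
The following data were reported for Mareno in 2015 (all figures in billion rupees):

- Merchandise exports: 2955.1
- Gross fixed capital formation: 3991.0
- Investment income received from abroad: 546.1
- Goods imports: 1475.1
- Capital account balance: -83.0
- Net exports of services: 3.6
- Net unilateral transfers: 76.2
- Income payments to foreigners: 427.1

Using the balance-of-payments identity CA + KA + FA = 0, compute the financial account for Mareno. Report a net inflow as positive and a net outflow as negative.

Goods balance = 2955.1 - 1475.1 = 1480.0
Services balance = 3.6
Trade balance (goods + services) = 1480.0 + 3.6 = 1483.6
Net primary income = 546.1 - 427.1 = 119.0
Net secondary income = 76.2
Current account = 1483.6 + 119.0 + 76.2 = 1678.8
Financial account = -(1678.8 + (-83.0)) = -1595.8

-1595.8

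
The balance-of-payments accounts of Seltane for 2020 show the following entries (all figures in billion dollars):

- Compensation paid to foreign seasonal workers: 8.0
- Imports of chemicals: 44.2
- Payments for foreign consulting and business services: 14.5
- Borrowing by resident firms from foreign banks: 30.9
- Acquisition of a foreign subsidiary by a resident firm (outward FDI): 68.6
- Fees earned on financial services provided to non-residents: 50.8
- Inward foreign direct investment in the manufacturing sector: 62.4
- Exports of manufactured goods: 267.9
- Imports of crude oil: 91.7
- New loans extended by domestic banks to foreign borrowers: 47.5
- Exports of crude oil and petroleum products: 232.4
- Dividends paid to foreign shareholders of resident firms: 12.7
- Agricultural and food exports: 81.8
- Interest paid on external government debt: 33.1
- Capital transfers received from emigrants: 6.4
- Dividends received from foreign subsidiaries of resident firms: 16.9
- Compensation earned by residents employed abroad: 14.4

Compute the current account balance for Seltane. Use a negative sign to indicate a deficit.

Goods: -91.7 - 44.2 + 232.4 + 81.8 + 267.9 = 446.2
Services: -14.5 + 50.8 = 36.3
Primary income: -33.1 - 12.7 + 14.4 + 16.9 - 8.0 = -22.5
Current account = 446.2 + 36.3 + (-22.5) = 460.0
(Excluded from the current account — financial account: borrowing by resident firms from foreign banks 30.9, acquisition of a foreign subsidiary by a resident firm (outward FDI) 68.6, inward foreign direct investment in the manufacturing sector 62.4, new loans extended by domestic banks to foreign borrowers 47.5; capital account: capital transfers received from emigrants 6.4.)

460.0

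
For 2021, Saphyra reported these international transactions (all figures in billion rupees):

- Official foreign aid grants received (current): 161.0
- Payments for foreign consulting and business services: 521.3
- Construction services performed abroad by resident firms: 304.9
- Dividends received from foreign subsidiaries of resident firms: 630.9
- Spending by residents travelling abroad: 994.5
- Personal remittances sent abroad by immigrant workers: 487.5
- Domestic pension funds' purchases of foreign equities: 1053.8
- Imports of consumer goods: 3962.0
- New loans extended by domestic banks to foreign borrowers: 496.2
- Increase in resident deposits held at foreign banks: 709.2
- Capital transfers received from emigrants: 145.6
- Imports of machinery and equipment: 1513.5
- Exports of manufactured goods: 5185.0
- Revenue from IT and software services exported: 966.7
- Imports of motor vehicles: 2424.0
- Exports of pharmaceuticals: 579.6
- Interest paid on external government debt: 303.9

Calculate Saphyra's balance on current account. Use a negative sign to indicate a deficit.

-2378.6

Goods: -3962.0 + 5185.0 - 1513.5 - 2424.0 + 579.6 = -2134.9
Services: -994.5 + 304.9 + 966.7 - 521.3 = -244.2
Primary income: 630.9 - 303.9 = 327.0
Secondary income: 161.0 - 487.5 = -326.5
Current account = (-2134.9) + (-244.2) + 327.0 + (-326.5) = -2378.6
(Excluded from the current account — financial account: domestic pension funds' purchases of foreign equities 1053.8, new loans extended by domestic banks to foreign borrowers 496.2, increase in resident deposits held at foreign banks 709.2; capital account: capital transfers received from emigrants 145.6.)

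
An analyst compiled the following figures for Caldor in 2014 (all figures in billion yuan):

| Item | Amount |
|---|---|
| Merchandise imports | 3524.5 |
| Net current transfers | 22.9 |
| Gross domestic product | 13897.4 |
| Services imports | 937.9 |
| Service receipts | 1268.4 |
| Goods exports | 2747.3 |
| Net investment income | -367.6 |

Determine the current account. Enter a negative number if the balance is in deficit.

-791.4

Goods balance = 2747.3 - 3524.5 = -777.2
Services balance = 1268.4 - 937.9 = 330.5
Trade balance (goods + services) = -777.2 + 330.5 = -446.7
Net primary income = -367.6
Net secondary income = 22.9
Current account = -446.7 + (-367.6) + 22.9 = -791.4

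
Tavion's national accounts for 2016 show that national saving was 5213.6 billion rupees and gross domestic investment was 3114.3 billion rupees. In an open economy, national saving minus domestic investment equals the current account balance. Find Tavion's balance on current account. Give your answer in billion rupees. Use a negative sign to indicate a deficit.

S - I = CA (net lending to the rest of the world).
CA = S - I = 5213.6 - 3114.3 = 2099.3

2099.3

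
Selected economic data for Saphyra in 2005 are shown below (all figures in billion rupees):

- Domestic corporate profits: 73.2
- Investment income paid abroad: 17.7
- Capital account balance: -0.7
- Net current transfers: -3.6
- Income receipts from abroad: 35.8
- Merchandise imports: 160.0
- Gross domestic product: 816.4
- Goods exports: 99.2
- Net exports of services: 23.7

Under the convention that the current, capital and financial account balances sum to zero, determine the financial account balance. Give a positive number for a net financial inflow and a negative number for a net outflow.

23.3

Goods balance = 99.2 - 160.0 = -60.8
Services balance = 23.7
Trade balance (goods + services) = -60.8 + 23.7 = -37.1
Net primary income = 35.8 - 17.7 = 18.1
Net secondary income = -3.6
Current account = -37.1 + 18.1 + (-3.6) = -22.6
Financial account = -(-22.6 + (-0.7)) = 23.3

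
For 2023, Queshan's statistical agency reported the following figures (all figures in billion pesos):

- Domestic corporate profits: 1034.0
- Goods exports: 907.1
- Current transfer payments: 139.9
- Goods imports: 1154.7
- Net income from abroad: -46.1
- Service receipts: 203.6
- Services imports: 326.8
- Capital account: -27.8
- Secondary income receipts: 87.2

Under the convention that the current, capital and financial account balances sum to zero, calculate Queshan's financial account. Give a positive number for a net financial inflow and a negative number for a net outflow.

497.4

Goods balance = 907.1 - 1154.7 = -247.6
Services balance = 203.6 - 326.8 = -123.2
Trade balance (goods + services) = -247.6 + (-123.2) = -370.8
Net primary income = -46.1
Net secondary income = 87.2 - 139.9 = -52.7
Current account = -370.8 + (-46.1) + (-52.7) = -469.6
Financial account = -(-469.6 + (-27.8)) = 497.4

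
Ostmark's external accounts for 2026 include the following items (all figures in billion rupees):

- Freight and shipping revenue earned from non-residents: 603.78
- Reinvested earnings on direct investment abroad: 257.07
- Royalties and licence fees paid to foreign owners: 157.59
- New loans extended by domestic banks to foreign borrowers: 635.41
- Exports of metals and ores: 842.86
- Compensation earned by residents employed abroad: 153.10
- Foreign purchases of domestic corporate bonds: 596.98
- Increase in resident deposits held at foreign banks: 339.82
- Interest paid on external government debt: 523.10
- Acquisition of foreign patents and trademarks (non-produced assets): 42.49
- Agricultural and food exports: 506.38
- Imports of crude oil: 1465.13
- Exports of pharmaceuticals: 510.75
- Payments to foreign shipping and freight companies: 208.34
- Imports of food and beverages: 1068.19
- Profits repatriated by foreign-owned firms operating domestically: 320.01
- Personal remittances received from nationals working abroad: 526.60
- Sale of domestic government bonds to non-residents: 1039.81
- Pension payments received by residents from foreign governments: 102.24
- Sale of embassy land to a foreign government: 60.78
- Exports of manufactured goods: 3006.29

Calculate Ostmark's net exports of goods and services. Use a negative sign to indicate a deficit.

Goods: 842.86 - 1465.13 + 510.75 - 1068.19 + 506.38 + 3006.29 = 2332.96
Services: -208.34 - 157.59 + 603.78 = 237.85
Trade balance = 2332.96 + 237.85 = 2570.81
(Excluded from the trade balance — primary income: reinvested earnings on direct investment abroad 257.07, compensation earned by residents employed abroad 153.10, interest paid on external government debt 523.10, profits repatriated by foreign-owned firms operating domestically 320.01; financial account: new loans extended by domestic banks to foreign borrowers 635.41, foreign purchases of domestic corporate bonds 596.98, increase in resident deposits held at foreign banks 339.82, sale of domestic government bonds to non-residents 1039.81; capital account: acquisition of foreign patents and trademarks (non-produced assets) 42.49, sale of embassy land to a foreign government 60.78; secondary income: personal remittances received from nationals working abroad 526.60, pension payments received by residents from foreign governments 102.24.)

2570.81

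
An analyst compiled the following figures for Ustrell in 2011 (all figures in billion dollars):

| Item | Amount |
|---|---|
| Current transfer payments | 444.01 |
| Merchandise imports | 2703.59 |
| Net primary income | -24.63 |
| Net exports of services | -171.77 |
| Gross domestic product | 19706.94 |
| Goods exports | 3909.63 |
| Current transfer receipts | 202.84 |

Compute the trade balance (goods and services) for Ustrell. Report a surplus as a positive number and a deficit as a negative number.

1034.27

Goods balance = 3909.63 - 2703.59 = 1206.04
Services balance = -171.77
Trade balance (goods + services) = 1206.04 + (-171.77) = 1034.27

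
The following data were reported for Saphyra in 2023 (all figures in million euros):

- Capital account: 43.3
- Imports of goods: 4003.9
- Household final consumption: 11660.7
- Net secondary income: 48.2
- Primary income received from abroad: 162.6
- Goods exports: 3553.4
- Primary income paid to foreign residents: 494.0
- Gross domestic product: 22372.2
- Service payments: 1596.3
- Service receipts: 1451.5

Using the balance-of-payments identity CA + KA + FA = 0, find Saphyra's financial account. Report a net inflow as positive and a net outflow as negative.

835.2

Goods balance = 3553.4 - 4003.9 = -450.5
Services balance = 1451.5 - 1596.3 = -144.8
Trade balance (goods + services) = -450.5 + (-144.8) = -595.3
Net primary income = 162.6 - 494.0 = -331.4
Net secondary income = 48.2
Current account = -595.3 + (-331.4) + 48.2 = -878.5
Financial account = -(-878.5 + 43.3) = 835.2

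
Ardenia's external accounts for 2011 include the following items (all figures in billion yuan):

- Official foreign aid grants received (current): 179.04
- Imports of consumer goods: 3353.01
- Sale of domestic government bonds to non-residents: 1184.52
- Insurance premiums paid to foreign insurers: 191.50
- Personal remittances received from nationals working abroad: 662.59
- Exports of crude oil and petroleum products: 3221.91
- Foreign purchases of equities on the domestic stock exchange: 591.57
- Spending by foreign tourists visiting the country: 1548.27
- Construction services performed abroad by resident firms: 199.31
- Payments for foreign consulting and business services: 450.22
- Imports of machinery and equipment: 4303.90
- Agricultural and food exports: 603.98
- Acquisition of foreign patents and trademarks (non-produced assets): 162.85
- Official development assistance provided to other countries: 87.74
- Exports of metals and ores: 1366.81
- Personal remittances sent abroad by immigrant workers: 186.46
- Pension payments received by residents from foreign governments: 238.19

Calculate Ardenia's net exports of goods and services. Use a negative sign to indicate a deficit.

Goods: 3221.91 - 3353.01 - 4303.90 + 603.98 + 1366.81 = -2464.21
Services: 1548.27 - 450.22 - 191.50 + 199.31 = 1105.86
Trade balance = -2464.21 + 1105.86 = -1358.35
(Excluded from the trade balance — secondary income: official foreign aid grants received (current) 179.04, personal remittances received from nationals working abroad 662.59, official development assistance provided to other countries 87.74, personal remittances sent abroad by immigrant workers 186.46, pension payments received by residents from foreign governments 238.19; financial account: sale of domestic government bonds to non-residents 1184.52, foreign purchases of equities on the domestic stock exchange 591.57; capital account: acquisition of foreign patents and trademarks (non-produced assets) 162.85.)

-1358.35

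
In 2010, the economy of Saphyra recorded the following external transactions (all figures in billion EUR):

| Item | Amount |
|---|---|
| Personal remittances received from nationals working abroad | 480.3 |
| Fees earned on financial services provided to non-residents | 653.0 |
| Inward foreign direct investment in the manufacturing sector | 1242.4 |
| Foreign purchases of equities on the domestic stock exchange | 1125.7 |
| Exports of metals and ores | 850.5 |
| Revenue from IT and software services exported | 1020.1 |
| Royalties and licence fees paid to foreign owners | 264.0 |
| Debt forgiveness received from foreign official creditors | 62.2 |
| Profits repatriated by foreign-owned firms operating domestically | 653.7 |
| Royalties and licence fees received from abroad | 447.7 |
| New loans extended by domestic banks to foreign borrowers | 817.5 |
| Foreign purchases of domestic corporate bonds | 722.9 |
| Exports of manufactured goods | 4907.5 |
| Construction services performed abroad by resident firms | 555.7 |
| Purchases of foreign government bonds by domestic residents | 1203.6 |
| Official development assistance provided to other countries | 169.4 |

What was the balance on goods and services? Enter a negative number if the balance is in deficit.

Goods: 4907.5 + 850.5 = 5758.0
Services: -264.0 + 1020.1 + 653.0 + 447.7 + 555.7 = 2412.5
Trade balance = 5758.0 + 2412.5 = 8170.5
(Excluded from the trade balance — secondary income: personal remittances received from nationals working abroad 480.3, official development assistance provided to other countries 169.4; financial account: inward foreign direct investment in the manufacturing sector 1242.4, foreign purchases of equities on the domestic stock exchange 1125.7, new loans extended by domestic banks to foreign borrowers 817.5, foreign purchases of domestic corporate bonds 722.9, purchases of foreign government bonds by domestic residents 1203.6; capital account: debt forgiveness received from foreign official creditors 62.2; primary income: profits repatriated by foreign-owned firms operating domestically 653.7.)

8170.5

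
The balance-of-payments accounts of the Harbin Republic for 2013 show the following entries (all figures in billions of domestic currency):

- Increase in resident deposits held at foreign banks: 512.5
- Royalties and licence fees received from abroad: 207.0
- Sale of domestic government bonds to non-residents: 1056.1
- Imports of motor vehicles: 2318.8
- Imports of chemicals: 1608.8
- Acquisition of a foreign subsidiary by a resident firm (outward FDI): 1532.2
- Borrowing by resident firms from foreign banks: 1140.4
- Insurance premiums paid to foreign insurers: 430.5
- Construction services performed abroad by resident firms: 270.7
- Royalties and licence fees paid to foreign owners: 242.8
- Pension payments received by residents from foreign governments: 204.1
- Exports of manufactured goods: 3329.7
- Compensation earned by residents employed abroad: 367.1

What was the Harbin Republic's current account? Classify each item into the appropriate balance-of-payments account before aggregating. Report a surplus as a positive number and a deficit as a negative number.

-222.3

Goods: 3329.7 - 1608.8 - 2318.8 = -597.9
Services: -242.8 + 270.7 - 430.5 + 207.0 = -195.6
Primary income: 367.1
Secondary income: 204.1
Current account = (-597.9) + (-195.6) + 367.1 + 204.1 = -222.3
(Excluded from the current account — financial account: increase in resident deposits held at foreign banks 512.5, sale of domestic government bonds to non-residents 1056.1, acquisition of a foreign subsidiary by a resident firm (outward FDI) 1532.2, borrowing by resident firms from foreign banks 1140.4.)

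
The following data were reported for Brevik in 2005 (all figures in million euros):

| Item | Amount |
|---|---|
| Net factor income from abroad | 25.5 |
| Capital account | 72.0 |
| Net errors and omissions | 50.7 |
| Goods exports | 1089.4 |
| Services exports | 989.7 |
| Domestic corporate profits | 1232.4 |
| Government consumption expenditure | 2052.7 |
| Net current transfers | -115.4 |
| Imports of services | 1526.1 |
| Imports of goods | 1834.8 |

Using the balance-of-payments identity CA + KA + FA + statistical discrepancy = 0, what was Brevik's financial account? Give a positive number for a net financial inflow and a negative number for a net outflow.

Goods balance = 1089.4 - 1834.8 = -745.4
Services balance = 989.7 - 1526.1 = -536.4
Trade balance (goods + services) = -745.4 + (-536.4) = -1281.8
Net primary income = 25.5
Net secondary income = -115.4
Current account = -1281.8 + 25.5 + (-115.4) = -1371.7
Financial account = -(-1371.7 + 72.0 + 50.7) = 1249.0

1249.0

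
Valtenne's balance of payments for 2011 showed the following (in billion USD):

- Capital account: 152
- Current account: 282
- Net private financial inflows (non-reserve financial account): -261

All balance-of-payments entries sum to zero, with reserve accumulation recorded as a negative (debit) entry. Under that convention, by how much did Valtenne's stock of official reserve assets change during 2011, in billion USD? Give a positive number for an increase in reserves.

173

Official reserve transactions balance = -(282 + 152 + (-261)) = -173
An accumulation of reserves is recorded as a debit (negative entry), so the change in the stock of reserves is the negative of that balance.
Change in official reserves = -(-173) = 173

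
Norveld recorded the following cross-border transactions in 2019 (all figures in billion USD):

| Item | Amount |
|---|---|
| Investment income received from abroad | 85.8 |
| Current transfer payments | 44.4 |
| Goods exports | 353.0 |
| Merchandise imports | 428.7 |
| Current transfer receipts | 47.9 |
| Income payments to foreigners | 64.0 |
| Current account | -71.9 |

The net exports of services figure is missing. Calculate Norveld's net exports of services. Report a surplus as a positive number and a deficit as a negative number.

-21.5

Current account = goods balance + services balance + net primary income + net secondary income
Sum of the known components = -50.4
Net exports of services = CA - (known components) = -71.9 - (-50.4) = -21.5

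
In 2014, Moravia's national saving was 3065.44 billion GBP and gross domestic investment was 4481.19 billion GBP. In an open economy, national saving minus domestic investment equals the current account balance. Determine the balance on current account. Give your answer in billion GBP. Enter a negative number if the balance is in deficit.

S - I = CA (net lending to the rest of the world).
CA = S - I = 3065.44 - 4481.19 = -1415.75

-1415.75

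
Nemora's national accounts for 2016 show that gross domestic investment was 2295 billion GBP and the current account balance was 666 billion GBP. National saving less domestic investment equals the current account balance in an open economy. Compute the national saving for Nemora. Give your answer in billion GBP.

S = I + CA = 2295 + 666 = 2961

2961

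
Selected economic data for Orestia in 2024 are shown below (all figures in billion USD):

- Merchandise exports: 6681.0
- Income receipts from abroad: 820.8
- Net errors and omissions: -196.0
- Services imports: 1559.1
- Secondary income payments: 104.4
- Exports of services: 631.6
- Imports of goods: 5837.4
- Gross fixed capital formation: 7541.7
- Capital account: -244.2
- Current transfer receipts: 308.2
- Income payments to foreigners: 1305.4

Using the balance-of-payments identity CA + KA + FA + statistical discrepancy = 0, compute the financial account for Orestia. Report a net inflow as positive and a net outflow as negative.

Goods balance = 6681.0 - 5837.4 = 843.6
Services balance = 631.6 - 1559.1 = -927.5
Trade balance (goods + services) = 843.6 + (-927.5) = -83.9
Net primary income = 820.8 - 1305.4 = -484.6
Net secondary income = 308.2 - 104.4 = 203.8
Current account = -83.9 + (-484.6) + 203.8 = -364.7
Financial account = -(-364.7 + (-244.2) + (-196.0)) = 804.9

804.9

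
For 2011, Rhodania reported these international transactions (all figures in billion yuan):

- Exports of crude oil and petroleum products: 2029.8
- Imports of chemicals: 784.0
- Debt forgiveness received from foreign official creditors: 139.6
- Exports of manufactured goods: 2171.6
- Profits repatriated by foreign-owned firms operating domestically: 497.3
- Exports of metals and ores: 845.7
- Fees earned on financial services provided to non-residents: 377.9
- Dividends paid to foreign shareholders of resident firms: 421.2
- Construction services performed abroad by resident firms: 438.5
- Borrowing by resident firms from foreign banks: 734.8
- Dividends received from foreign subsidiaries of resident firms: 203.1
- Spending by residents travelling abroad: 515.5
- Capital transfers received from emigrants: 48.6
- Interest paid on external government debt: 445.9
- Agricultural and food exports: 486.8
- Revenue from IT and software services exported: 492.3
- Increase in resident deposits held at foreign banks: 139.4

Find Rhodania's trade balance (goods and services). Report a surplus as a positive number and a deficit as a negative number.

5543.1

Goods: 845.7 - 784.0 + 2029.8 + 486.8 + 2171.6 = 4749.9
Services: -515.5 + 438.5 + 377.9 + 492.3 = 793.2
Trade balance = 4749.9 + 793.2 = 5543.1
(Excluded from the trade balance — capital account: debt forgiveness received from foreign official creditors 139.6, capital transfers received from emigrants 48.6; primary income: profits repatriated by foreign-owned firms operating domestically 497.3, dividends paid to foreign shareholders of resident firms 421.2, dividends received from foreign subsidiaries of resident firms 203.1, interest paid on external government debt 445.9; financial account: borrowing by resident firms from foreign banks 734.8, increase in resident deposits held at foreign banks 139.4.)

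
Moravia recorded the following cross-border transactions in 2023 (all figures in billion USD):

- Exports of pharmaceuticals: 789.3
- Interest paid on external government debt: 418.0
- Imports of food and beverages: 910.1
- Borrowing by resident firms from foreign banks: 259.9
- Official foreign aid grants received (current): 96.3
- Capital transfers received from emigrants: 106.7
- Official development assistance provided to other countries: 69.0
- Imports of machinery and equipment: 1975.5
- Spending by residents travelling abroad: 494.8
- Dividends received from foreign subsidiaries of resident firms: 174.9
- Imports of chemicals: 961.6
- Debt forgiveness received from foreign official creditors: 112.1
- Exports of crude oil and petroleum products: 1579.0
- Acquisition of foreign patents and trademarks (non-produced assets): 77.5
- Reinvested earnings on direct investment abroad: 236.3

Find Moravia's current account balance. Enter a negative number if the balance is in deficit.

Goods: -961.6 - 910.1 + 1579.0 + 789.3 - 1975.5 = -1478.9
Services: -494.8
Primary income: 236.3 + 174.9 - 418.0 = -6.8
Secondary income: -69.0 + 96.3 = 27.3
Current account = (-1478.9) + (-494.8) + (-6.8) + 27.3 = -1953.2
(Excluded from the current account — financial account: borrowing by resident firms from foreign banks 259.9; capital account: capital transfers received from emigrants 106.7, debt forgiveness received from foreign official creditors 112.1, acquisition of foreign patents and trademarks (non-produced assets) 77.5.)

-1953.2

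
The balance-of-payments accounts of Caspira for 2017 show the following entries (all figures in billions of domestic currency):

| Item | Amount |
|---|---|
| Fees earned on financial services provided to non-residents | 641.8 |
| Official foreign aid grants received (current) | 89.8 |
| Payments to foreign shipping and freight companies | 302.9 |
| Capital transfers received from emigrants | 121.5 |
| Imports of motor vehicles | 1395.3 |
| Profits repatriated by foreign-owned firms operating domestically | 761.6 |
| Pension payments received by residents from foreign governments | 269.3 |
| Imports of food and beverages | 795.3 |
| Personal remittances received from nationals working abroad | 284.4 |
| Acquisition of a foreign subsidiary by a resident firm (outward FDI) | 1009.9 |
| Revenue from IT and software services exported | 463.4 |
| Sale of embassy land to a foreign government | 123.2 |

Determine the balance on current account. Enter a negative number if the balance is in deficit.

Goods: -1395.3 - 795.3 = -2190.6
Services: 463.4 - 302.9 + 641.8 = 802.3
Primary income: -761.6
Secondary income: 284.4 + 89.8 + 269.3 = 643.5
Current account = (-2190.6) + 802.3 + (-761.6) + 643.5 = -1506.4
(Excluded from the current account — capital account: capital transfers received from emigrants 121.5, sale of embassy land to a foreign government 123.2; financial account: acquisition of a foreign subsidiary by a resident firm (outward FDI) 1009.9.)

-1506.4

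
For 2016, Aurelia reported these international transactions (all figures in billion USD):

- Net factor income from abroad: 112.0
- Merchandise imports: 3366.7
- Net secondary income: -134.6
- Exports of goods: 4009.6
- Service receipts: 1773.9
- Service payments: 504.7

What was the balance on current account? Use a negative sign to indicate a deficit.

1889.5

Goods balance = 4009.6 - 3366.7 = 642.9
Services balance = 1773.9 - 504.7 = 1269.2
Trade balance (goods + services) = 642.9 + 1269.2 = 1912.1
Net primary income = 112.0
Net secondary income = -134.6
Current account = 1912.1 + 112.0 + (-134.6) = 1889.5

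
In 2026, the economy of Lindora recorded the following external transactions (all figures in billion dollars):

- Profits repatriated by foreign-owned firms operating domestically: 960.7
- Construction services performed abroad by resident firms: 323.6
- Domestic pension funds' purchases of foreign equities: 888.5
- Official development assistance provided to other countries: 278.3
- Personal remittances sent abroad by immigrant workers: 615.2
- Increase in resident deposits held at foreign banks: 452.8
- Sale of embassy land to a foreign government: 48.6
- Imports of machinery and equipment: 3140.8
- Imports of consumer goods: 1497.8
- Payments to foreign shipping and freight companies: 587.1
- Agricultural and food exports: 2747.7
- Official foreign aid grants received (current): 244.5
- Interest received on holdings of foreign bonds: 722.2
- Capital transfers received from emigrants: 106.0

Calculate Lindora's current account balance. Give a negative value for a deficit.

Goods: 2747.7 - 3140.8 - 1497.8 = -1890.9
Services: 323.6 - 587.1 = -263.5
Primary income: -960.7 + 722.2 = -238.5
Secondary income: 244.5 - 278.3 - 615.2 = -649.0
Current account = (-1890.9) + (-263.5) + (-238.5) + (-649.0) = -3041.9
(Excluded from the current account — financial account: domestic pension funds' purchases of foreign equities 888.5, increase in resident deposits held at foreign banks 452.8; capital account: sale of embassy land to a foreign government 48.6, capital transfers received from emigrants 106.0.)

-3041.9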